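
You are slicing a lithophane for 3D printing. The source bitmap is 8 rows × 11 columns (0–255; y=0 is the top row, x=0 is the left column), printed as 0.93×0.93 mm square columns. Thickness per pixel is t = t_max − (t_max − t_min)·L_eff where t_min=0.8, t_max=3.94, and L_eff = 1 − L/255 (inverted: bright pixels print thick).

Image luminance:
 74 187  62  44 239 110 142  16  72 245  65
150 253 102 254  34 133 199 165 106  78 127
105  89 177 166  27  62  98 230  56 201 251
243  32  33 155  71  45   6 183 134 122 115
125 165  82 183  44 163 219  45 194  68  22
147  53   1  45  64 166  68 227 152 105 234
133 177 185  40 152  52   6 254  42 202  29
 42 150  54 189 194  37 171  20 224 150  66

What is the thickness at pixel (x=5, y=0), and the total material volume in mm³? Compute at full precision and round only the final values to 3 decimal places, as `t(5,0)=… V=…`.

span = t_max - t_min = 3.94 - 0.8 = 3.140
L(5,0) = 110, L_eff = 1 - 110/255 = 0.568627 (inverted)
t(5,0) = 3.94 - 3.140·0.568627 = 2.155
Σt over all 8·11 pixels = 853881/4250 ≈ 200.9131765
V = pitch²·Σt = 0.93²·853881/4250 = 173.770

t(5,0)=2.155 V=173.770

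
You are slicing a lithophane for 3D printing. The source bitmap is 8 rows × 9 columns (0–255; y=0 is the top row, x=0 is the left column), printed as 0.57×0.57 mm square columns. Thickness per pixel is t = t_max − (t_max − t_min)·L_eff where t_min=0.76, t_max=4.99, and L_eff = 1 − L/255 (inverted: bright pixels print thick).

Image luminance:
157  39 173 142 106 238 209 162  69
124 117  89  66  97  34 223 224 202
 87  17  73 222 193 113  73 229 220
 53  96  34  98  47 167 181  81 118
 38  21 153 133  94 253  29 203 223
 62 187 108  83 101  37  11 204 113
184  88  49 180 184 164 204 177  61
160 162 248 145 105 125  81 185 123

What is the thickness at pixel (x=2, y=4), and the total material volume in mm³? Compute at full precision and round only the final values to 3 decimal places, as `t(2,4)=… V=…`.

span = t_max - t_min = 4.99 - 0.76 = 4.230
L(2,4) = 153, L_eff = 1 - 153/255 = 0.400000 (inverted)
t(2,4) = 4.99 - 4.230·0.400000 = 3.298
Σt over all 8·9 pixels = 1769511/8500 ≈ 208.1777647
V = pitch²·Σt = 0.57²·1769511/8500 = 67.637

t(2,4)=3.298 V=67.637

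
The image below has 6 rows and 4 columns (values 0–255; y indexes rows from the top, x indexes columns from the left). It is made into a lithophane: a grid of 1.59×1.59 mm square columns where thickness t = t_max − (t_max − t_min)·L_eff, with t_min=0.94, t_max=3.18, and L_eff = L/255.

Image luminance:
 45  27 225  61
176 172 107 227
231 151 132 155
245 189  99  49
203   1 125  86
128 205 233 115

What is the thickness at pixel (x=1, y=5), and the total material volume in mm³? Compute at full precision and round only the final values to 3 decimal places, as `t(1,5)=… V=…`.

t(1,5)=1.379 V=117.727

span = t_max - t_min = 3.18 - 0.94 = 2.240
L(1,5) = 205, L_eff = 205/255 = 0.803922
t(1,5) = 3.18 - 2.240·0.803922 = 1.379
Σt over all 6·4 pixels = 98956/2125 ≈ 46.5675294
V = pitch²·Σt = 1.59²·98956/2125 = 117.727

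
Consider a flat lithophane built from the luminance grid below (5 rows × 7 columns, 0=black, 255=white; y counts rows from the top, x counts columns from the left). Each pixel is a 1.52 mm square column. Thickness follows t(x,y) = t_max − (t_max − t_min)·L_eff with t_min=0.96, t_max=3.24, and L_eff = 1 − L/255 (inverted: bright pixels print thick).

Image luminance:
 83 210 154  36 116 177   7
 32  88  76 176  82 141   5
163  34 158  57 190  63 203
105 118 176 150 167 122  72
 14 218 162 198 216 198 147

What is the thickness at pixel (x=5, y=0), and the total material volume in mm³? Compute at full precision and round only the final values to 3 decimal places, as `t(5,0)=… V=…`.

span = t_max - t_min = 3.24 - 0.96 = 2.280
L(5,0) = 177, L_eff = 1 - 177/255 = 0.305882 (inverted)
t(5,0) = 3.24 - 2.280·0.305882 = 2.543
Σt over all 5·7 pixels = 153366/2125 ≈ 72.1722353
V = pitch²·Σt = 1.52²·153366/2125 = 166.747

t(5,0)=2.543 V=166.747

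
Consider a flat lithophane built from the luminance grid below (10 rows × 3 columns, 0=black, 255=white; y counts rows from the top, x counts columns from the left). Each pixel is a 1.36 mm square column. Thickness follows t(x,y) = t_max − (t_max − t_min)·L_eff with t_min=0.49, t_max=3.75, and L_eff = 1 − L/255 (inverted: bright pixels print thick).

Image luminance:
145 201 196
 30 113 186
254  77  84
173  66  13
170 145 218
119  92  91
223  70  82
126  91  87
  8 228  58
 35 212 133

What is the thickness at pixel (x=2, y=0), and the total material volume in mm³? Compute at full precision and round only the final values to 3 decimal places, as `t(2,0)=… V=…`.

span = t_max - t_min = 3.75 - 0.49 = 3.260
L(2,0) = 196, L_eff = 1 - 196/255 = 0.231373 (inverted)
t(2,0) = 3.75 - 3.260·0.231373 = 2.996
Σt over all 10·3 pixels = 264921/4250 ≈ 62.3343529
V = pitch²·Σt = 1.36²·264921/4250 = 115.294

t(2,0)=2.996 V=115.294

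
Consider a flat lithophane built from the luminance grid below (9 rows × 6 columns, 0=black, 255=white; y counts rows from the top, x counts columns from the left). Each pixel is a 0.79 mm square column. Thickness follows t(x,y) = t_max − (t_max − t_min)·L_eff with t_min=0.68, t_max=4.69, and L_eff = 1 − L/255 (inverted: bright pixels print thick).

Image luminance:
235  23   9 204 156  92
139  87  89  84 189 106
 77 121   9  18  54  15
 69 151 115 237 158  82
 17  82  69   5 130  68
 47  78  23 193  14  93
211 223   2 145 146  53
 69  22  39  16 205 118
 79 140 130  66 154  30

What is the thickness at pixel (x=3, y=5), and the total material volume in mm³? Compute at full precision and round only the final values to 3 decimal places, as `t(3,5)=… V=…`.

t(3,5)=3.715 V=73.814

span = t_max - t_min = 4.69 - 0.68 = 4.010
L(3,5) = 193, L_eff = 1 - 193/255 = 0.243137 (inverted)
t(3,5) = 4.69 - 4.010·0.243137 = 3.715
Σt over all 9·6 pixels = 1507973/12750 ≈ 118.2723922
V = pitch²·Σt = 0.79²·1507973/12750 = 73.814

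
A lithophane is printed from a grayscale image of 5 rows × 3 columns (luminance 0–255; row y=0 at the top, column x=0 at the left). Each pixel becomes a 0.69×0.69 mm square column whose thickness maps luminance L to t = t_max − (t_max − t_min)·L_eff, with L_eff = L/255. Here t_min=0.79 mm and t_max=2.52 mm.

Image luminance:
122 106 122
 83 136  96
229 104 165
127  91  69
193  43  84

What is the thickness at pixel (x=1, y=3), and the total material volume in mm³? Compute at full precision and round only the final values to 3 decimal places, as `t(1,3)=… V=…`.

span = t_max - t_min = 2.52 - 0.79 = 1.730
L(1,3) = 91, L_eff = 91/255 = 0.356863
t(1,3) = 2.52 - 1.730·0.356863 = 1.903
Σt over all 5·3 pixels = 21923/850 ≈ 25.7917647
V = pitch²·Σt = 0.69²·21923/850 = 12.279

t(1,3)=1.903 V=12.279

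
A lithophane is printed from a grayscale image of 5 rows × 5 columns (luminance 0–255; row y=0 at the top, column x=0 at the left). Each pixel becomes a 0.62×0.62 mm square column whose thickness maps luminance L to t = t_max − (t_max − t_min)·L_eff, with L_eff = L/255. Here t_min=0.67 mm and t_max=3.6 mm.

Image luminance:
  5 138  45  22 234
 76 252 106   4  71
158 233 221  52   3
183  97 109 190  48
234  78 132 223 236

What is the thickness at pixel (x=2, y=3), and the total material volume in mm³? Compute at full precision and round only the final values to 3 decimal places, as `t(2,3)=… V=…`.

span = t_max - t_min = 3.6 - 0.67 = 2.930
L(2,3) = 109, L_eff = 109/255 = 0.427451
t(2,3) = 3.6 - 2.930·0.427451 = 2.348
Σt over all 5·5 pixels = 9147/170 ≈ 53.8058824
V = pitch²·Σt = 0.62²·9147/170 = 20.683

t(2,3)=2.348 V=20.683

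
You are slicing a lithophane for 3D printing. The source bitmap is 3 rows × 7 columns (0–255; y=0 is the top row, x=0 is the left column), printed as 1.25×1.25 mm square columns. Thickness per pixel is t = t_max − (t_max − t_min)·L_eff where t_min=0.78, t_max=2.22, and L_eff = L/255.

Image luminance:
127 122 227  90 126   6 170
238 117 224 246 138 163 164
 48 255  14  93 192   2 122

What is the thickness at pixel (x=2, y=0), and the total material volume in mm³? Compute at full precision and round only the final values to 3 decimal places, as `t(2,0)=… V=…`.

span = t_max - t_min = 2.22 - 0.78 = 1.440
L(2,0) = 227, L_eff = 227/255 = 0.890196
t(2,0) = 2.22 - 1.440·0.890196 = 0.938
Σt over all 3·7 pixels = 128919/4250 ≈ 30.3338824
V = pitch²·Σt = 1.25²·128919/4250 = 47.397

t(2,0)=0.938 V=47.397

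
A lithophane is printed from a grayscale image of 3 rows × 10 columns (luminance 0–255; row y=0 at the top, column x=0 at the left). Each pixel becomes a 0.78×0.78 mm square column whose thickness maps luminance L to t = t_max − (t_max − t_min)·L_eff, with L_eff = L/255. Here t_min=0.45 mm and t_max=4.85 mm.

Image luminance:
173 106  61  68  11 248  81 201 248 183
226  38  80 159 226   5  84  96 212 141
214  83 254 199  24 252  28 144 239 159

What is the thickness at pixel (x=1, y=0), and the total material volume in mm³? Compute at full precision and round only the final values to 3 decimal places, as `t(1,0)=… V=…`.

t(1,0)=3.021 V=43.980

span = t_max - t_min = 4.85 - 0.45 = 4.400
L(1,0) = 106, L_eff = 106/255 = 0.415686
t(1,0) = 4.85 - 4.400·0.415686 = 3.021
Σt over all 3·10 pixels = 184333/2550 ≈ 72.2874510
V = pitch²·Σt = 0.78²·184333/2550 = 43.980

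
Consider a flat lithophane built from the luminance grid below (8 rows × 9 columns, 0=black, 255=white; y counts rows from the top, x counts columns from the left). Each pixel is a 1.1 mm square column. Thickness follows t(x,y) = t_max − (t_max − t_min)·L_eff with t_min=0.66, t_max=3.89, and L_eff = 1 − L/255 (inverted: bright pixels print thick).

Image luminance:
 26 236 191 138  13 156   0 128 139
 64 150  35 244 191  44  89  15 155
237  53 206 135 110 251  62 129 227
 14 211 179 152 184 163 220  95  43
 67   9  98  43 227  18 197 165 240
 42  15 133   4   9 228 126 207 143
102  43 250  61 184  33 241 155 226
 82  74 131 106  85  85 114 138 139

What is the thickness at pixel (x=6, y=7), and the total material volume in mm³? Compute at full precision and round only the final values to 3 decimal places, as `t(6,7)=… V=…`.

span = t_max - t_min = 3.89 - 0.66 = 3.230
L(6,7) = 114, L_eff = 1 - 114/255 = 0.552941 (inverted)
t(6,7) = 3.89 - 3.230·0.552941 = 2.104
Σt over all 8·9 pixels = 9619/60 ≈ 160.3166667
V = pitch²·Σt = 1.1²·9619/60 = 193.983

t(6,7)=2.104 V=193.983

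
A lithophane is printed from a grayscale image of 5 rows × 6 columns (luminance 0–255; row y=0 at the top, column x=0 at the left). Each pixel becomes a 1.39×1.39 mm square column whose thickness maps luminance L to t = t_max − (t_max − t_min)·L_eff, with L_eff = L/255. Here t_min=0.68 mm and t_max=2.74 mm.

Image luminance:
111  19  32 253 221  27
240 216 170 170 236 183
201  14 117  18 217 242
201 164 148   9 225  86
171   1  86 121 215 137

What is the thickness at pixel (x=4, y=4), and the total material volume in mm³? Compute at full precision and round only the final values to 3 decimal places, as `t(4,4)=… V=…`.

span = t_max - t_min = 2.74 - 0.68 = 2.060
L(4,4) = 215, L_eff = 215/255 = 0.843137
t(4,4) = 2.74 - 2.060·0.843137 = 1.003
Σt over all 5·6 pixels = 203399/4250 ≈ 47.8585882
V = pitch²·Σt = 1.39²·203399/4250 = 92.468

t(4,4)=1.003 V=92.468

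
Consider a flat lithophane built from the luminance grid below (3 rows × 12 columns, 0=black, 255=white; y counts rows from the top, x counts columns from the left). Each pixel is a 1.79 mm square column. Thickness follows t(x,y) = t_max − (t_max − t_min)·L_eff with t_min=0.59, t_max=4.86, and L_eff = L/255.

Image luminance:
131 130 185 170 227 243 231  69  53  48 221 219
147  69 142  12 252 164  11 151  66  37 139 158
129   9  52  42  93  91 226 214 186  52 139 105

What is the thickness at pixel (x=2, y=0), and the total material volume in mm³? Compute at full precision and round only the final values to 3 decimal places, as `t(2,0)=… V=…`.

t(2,0)=1.762 V=313.088

span = t_max - t_min = 4.86 - 0.59 = 4.270
L(2,0) = 185, L_eff = 185/255 = 0.725490
t(2,0) = 4.86 - 4.270·0.725490 = 1.762
Σt over all 3·12 pixels = 2491729/25500 ≈ 97.7148627
V = pitch²·Σt = 1.79²·2491729/25500 = 313.088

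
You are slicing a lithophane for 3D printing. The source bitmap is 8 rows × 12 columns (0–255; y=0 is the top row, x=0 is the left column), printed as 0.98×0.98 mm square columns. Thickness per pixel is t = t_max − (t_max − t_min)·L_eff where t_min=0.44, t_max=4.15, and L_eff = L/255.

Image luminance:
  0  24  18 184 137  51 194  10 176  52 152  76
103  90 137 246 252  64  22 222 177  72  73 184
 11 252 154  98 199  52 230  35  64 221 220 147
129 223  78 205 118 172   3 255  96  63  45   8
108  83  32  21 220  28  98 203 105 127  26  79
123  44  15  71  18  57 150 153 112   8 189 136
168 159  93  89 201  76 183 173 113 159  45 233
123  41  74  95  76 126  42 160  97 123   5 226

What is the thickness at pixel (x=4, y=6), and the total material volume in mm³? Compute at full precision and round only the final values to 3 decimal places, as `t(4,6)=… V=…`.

span = t_max - t_min = 4.15 - 0.44 = 3.710
L(4,6) = 201, L_eff = 201/255 = 0.788235
t(4,6) = 4.15 - 3.710·0.788235 = 1.226
Σt over all 8·12 pixels = 18008/75 ≈ 240.1066667
V = pitch²·Σt = 0.98²·18008/75 = 230.598

t(4,6)=1.226 V=230.598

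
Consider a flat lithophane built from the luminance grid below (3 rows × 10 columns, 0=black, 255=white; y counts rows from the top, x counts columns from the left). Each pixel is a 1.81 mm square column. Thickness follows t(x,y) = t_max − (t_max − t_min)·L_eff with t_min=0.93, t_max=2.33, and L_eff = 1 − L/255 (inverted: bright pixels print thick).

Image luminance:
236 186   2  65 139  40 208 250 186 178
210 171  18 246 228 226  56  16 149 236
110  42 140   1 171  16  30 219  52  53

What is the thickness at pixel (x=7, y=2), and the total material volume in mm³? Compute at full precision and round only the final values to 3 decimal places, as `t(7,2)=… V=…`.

span = t_max - t_min = 2.33 - 0.93 = 1.400
L(7,2) = 219, L_eff = 1 - 219/255 = 0.141176 (inverted)
t(7,2) = 2.33 - 1.400·0.141176 = 2.132
Σt over all 3·10 pixels = 25093/510 ≈ 49.2019608
V = pitch²·Σt = 1.81²·25093/510 = 161.191

t(7,2)=2.132 V=161.191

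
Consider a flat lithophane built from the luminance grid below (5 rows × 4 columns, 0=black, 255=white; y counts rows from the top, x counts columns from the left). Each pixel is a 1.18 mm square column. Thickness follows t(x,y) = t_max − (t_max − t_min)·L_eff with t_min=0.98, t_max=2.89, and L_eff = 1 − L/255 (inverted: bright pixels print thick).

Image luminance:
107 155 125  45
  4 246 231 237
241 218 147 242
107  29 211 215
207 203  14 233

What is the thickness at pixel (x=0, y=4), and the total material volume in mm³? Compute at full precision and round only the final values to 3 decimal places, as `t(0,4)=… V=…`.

span = t_max - t_min = 2.89 - 0.98 = 1.910
L(0,4) = 207, L_eff = 1 - 207/255 = 0.188235 (inverted)
t(0,4) = 2.89 - 1.910·0.188235 = 2.530
Σt over all 5·4 pixels = 1114247/25500 ≈ 43.6959608
V = pitch²·Σt = 1.18²·1114247/25500 = 60.842

t(0,4)=2.530 V=60.842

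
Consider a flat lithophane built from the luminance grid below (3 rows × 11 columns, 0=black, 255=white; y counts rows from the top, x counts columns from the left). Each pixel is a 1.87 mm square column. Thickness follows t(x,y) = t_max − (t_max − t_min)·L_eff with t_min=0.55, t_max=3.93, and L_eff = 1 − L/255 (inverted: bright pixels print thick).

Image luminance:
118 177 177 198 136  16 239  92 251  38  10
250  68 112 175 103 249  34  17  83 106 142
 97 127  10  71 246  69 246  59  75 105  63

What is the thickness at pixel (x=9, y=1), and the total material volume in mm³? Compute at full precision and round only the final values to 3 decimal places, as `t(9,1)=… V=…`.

t(9,1)=1.955 V=246.973

span = t_max - t_min = 3.93 - 0.55 = 3.380
L(9,1) = 106, L_eff = 1 - 106/255 = 0.584314 (inverted)
t(9,1) = 3.93 - 3.380·0.584314 = 1.955
Σt over all 3·11 pixels = 1800967/25500 ≈ 70.6261569
V = pitch²·Σt = 1.87²·1800967/25500 = 246.973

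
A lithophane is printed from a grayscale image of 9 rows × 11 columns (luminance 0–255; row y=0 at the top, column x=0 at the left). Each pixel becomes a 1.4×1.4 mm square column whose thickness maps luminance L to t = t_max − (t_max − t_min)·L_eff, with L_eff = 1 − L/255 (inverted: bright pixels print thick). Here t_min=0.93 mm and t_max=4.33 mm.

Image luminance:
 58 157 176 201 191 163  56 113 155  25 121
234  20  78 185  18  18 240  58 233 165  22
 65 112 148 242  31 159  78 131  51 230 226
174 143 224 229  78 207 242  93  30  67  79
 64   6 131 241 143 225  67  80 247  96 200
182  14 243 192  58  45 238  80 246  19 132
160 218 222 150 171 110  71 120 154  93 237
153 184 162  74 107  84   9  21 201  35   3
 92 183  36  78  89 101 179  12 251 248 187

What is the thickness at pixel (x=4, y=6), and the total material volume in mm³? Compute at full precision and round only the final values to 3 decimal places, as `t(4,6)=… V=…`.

t(4,6)=3.210 V=516.793

span = t_max - t_min = 4.33 - 0.93 = 3.400
L(4,6) = 171, L_eff = 1 - 171/255 = 0.329412 (inverted)
t(4,6) = 4.33 - 3.400·0.329412 = 3.210
Σt over all 9·11 pixels = 263.67
V = pitch²·Σt = 1.4²·263.67 = 516.793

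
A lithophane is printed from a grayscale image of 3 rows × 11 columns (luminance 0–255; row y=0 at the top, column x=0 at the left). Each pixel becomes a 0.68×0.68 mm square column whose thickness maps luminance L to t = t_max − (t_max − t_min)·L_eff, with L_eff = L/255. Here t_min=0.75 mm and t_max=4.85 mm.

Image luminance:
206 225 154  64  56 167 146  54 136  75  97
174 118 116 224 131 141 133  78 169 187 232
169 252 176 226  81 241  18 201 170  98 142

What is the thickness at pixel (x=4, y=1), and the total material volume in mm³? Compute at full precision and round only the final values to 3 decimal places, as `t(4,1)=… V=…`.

t(4,1)=2.744 V=37.897

span = t_max - t_min = 4.85 - 0.75 = 4.100
L(4,1) = 131, L_eff = 131/255 = 0.513725
t(4,1) = 4.85 - 4.100·0.513725 = 2.744
Σt over all 3·11 pixels = 139327/1700 ≈ 81.9570588
V = pitch²·Σt = 0.68²·139327/1700 = 37.897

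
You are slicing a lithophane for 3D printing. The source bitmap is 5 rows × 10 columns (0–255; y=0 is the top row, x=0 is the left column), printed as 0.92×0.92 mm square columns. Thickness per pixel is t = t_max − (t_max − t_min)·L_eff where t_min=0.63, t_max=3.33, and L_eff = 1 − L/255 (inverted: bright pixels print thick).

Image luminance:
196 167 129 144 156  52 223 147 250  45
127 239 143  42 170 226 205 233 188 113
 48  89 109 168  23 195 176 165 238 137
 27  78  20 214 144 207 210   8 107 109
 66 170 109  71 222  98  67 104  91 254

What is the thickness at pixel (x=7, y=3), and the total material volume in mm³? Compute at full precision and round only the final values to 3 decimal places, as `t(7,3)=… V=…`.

span = t_max - t_min = 3.33 - 0.63 = 2.700
L(7,3) = 8, L_eff = 1 - 8/255 = 0.968627 (inverted)
t(7,3) = 3.33 - 2.700·0.968627 = 0.715
Σt over all 5·10 pixels = 104.76
V = pitch²·Σt = 0.92²·104.76 = 88.669

t(7,3)=0.715 V=88.669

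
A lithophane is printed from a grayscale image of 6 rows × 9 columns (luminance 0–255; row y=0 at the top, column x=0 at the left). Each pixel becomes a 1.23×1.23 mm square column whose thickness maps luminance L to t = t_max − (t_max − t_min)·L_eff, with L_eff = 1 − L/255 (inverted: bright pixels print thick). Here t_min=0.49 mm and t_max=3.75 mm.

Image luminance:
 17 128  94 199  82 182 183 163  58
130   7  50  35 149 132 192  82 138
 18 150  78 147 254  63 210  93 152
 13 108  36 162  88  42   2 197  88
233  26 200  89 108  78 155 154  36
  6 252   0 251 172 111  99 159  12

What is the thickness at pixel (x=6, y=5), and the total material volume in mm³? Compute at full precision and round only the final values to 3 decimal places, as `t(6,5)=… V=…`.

t(6,5)=1.756 V=157.298

span = t_max - t_min = 3.75 - 0.49 = 3.260
L(6,5) = 99, L_eff = 1 - 99/255 = 0.611765 (inverted)
t(6,5) = 3.75 - 3.260·0.611765 = 1.756
Σt over all 6·9 pixels = 220939/2125 ≈ 103.9712941
V = pitch²·Σt = 1.23²·220939/2125 = 157.298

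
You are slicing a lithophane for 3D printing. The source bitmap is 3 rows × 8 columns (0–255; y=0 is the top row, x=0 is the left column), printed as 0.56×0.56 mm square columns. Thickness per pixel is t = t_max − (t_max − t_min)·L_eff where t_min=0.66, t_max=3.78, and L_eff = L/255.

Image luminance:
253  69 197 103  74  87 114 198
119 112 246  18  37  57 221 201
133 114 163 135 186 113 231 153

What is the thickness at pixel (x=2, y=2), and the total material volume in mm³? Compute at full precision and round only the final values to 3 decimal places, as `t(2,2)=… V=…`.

t(2,2)=1.786 V=15.657

span = t_max - t_min = 3.78 - 0.66 = 3.120
L(2,2) = 163, L_eff = 163/255 = 0.639216
t(2,2) = 3.78 - 3.120·0.639216 = 1.786
Σt over all 3·8 pixels = 106096/2125 ≈ 49.9275294
V = pitch²·Σt = 0.56²·106096/2125 = 15.657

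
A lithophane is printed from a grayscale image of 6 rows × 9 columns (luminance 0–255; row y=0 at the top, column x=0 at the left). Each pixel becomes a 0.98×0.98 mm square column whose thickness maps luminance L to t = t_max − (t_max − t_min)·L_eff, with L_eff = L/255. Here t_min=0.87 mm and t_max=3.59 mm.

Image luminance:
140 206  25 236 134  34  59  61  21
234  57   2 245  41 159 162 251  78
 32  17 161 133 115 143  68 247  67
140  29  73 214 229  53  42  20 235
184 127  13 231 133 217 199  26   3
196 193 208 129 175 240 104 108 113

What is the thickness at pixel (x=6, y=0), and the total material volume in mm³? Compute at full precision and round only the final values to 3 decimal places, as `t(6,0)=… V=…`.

span = t_max - t_min = 3.59 - 0.87 = 2.720
L(6,0) = 59, L_eff = 59/255 = 0.231373
t(6,0) = 3.59 - 2.720·0.231373 = 2.961
Σt over all 6·9 pixels = 121.732
V = pitch²·Σt = 0.98²·121.732 = 116.911

t(6,0)=2.961 V=116.911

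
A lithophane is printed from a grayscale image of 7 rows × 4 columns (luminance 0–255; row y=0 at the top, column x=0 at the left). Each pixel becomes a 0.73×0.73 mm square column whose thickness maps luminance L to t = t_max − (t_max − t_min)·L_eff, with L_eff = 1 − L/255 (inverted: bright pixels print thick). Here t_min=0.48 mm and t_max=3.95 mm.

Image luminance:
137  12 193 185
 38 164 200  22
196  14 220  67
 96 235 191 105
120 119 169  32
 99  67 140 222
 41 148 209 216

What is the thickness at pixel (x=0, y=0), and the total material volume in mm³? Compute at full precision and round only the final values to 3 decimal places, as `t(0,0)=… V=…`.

span = t_max - t_min = 3.95 - 0.48 = 3.470
L(0,0) = 137, L_eff = 1 - 137/255 = 0.462745 (inverted)
t(0,0) = 3.95 - 3.470·0.462745 = 2.344
Σt over all 7·4 pixels = 537233/8500 ≈ 63.2038824
V = pitch²·Σt = 0.73²·537233/8500 = 33.681

t(0,0)=2.344 V=33.681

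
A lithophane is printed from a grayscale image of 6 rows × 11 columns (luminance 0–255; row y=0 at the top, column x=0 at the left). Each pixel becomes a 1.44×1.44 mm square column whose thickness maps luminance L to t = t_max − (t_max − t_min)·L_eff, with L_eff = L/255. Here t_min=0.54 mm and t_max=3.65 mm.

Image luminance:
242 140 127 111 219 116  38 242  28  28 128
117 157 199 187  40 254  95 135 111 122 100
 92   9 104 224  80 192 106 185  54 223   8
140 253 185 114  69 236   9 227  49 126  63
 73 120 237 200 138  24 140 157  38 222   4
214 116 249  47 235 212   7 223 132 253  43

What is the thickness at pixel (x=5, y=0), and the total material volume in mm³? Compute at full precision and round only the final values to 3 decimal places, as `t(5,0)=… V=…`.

t(5,0)=2.235 V=277.789

span = t_max - t_min = 3.65 - 0.54 = 3.110
L(5,0) = 116, L_eff = 116/255 = 0.454902
t(5,0) = 3.65 - 3.110·0.454902 = 2.235
Σt over all 6·11 pixels = 1708051/12750 ≈ 133.9647843
V = pitch²·Σt = 1.44²·1708051/12750 = 277.789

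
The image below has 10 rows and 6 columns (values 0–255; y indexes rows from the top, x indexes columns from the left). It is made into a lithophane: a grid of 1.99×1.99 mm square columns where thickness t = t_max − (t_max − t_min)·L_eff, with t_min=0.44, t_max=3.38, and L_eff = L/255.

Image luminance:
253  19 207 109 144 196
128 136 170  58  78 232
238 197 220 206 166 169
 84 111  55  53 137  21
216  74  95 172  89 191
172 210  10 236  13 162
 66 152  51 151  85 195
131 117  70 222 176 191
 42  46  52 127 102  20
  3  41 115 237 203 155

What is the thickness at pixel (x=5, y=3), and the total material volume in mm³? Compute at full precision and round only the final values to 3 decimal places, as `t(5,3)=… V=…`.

t(5,3)=3.138 V=448.029

span = t_max - t_min = 3.38 - 0.44 = 2.940
L(5,3) = 21, L_eff = 21/255 = 0.082353
t(5,3) = 3.38 - 2.940·0.082353 = 3.138
Σt over all 10·6 pixels = 480827/4250 ≈ 113.1357647
V = pitch²·Σt = 1.99²·480827/4250 = 448.029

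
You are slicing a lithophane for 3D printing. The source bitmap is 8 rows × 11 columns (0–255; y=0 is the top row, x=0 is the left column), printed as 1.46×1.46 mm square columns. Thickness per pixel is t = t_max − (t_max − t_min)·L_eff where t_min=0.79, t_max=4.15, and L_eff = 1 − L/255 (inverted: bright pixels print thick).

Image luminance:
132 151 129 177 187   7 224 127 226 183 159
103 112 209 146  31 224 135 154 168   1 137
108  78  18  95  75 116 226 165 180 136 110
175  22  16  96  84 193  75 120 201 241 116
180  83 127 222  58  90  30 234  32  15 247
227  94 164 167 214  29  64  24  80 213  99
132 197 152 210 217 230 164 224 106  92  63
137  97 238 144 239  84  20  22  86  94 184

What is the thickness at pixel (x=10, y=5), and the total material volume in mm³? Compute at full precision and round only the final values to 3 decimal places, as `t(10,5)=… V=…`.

span = t_max - t_min = 4.15 - 0.79 = 3.360
L(10,5) = 99, L_eff = 1 - 99/255 = 0.611765 (inverted)
t(10,5) = 4.15 - 3.360·0.611765 = 2.094
Σt over all 8·11 pixels = 472334/2125 ≈ 222.2748235
V = pitch²·Σt = 1.46²·472334/2125 = 473.801

t(10,5)=2.094 V=473.801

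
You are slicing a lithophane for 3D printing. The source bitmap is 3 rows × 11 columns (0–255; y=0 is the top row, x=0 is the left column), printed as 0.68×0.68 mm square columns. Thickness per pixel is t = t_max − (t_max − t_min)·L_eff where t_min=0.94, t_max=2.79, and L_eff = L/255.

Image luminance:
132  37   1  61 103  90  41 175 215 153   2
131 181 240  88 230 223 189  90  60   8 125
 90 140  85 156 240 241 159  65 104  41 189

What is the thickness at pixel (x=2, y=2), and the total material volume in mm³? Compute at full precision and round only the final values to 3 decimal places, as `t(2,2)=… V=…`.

t(2,2)=2.173 V=28.869

span = t_max - t_min = 2.79 - 0.94 = 1.850
L(2,2) = 85, L_eff = 85/255 = 0.333333
t(2,2) = 2.79 - 1.850·0.333333 = 2.173
Σt over all 3·11 pixels = 79603/1275 ≈ 62.4337255
V = pitch²·Σt = 0.68²·79603/1275 = 28.869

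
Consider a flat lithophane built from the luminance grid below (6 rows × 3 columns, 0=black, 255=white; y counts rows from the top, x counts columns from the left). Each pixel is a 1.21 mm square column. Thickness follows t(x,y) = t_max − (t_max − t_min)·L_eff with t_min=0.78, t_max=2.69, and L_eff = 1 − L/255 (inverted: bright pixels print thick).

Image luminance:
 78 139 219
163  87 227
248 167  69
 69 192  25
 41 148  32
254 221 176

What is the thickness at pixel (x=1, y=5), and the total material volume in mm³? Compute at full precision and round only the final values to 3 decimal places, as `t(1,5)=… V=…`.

span = t_max - t_min = 2.69 - 0.78 = 1.910
L(1,5) = 221, L_eff = 1 - 221/255 = 0.133333 (inverted)
t(1,5) = 2.69 - 1.910·0.133333 = 2.435
Σt over all 6·3 pixels = 33841/1020 ≈ 33.1774510
V = pitch²·Σt = 1.21²·33841/1020 = 48.575

t(1,5)=2.435 V=48.575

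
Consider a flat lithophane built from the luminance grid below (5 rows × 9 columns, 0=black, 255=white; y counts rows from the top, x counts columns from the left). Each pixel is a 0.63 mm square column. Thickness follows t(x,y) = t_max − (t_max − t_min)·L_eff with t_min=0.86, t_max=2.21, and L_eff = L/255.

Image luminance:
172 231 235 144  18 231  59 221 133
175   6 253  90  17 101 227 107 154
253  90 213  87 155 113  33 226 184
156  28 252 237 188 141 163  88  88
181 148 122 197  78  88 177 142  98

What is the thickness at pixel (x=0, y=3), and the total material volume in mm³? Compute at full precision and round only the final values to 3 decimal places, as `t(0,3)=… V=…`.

span = t_max - t_min = 2.21 - 0.86 = 1.350
L(0,3) = 156, L_eff = 156/255 = 0.611765
t(0,3) = 2.21 - 1.350·0.611765 = 1.384
Σt over all 5·9 pixels = 22113/340 ≈ 65.0382353
V = pitch²·Σt = 0.63²·22113/340 = 25.814

t(0,3)=1.384 V=25.814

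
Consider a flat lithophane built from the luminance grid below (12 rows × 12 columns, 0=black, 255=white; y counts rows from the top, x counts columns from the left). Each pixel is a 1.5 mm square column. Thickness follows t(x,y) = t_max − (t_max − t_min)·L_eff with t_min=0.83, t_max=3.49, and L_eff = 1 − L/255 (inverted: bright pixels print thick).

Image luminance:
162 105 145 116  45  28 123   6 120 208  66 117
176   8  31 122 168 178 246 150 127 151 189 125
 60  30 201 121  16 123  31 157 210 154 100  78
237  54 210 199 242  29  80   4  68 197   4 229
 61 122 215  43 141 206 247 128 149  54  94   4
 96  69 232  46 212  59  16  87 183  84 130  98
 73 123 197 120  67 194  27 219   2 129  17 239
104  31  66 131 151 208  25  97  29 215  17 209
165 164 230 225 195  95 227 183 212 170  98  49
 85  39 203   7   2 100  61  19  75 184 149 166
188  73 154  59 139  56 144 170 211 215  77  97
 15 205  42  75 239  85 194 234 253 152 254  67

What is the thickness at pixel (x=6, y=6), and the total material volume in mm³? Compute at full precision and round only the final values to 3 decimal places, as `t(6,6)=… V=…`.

span = t_max - t_min = 3.49 - 0.83 = 2.660
L(6,6) = 27, L_eff = 1 - 27/255 = 0.894118 (inverted)
t(6,6) = 3.49 - 2.660·0.894118 = 1.112
Σt over all 12·12 pixels = 3879709/12750 ≈ 304.2909020
V = pitch²·Σt = 1.5²·3879709/12750 = 684.655

t(6,6)=1.112 V=684.655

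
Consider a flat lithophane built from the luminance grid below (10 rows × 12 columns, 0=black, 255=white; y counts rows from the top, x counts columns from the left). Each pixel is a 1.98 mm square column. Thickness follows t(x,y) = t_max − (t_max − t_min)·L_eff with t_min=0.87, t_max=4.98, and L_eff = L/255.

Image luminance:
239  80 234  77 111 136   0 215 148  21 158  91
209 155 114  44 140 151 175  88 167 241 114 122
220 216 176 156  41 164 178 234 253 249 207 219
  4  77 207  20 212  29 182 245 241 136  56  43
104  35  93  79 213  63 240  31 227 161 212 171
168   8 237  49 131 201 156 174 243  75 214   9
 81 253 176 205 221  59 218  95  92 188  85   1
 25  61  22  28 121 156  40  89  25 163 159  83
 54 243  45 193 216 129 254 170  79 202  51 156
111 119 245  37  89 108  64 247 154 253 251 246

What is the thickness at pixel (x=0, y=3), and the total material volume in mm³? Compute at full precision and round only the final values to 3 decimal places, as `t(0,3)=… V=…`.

t(0,3)=4.916 V=1290.694

span = t_max - t_min = 4.98 - 0.87 = 4.110
L(0,3) = 4, L_eff = 4/255 = 0.015686
t(0,3) = 4.98 - 4.110·0.015686 = 4.916
Σt over all 10·12 pixels = 2798413/8500 ≈ 329.2250588
V = pitch²·Σt = 1.98²·2798413/8500 = 1290.694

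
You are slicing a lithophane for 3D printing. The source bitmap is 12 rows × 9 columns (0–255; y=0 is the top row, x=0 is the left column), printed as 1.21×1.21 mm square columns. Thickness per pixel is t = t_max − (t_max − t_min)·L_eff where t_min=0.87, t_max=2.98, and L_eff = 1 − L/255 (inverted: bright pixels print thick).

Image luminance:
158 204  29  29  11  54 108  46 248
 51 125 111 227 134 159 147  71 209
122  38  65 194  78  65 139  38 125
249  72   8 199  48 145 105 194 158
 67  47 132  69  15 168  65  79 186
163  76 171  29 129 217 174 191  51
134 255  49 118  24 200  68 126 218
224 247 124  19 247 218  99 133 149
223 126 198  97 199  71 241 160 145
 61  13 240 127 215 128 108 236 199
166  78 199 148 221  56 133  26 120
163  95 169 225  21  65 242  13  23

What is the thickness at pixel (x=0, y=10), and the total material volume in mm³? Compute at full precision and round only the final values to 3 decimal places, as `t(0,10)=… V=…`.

t(0,10)=2.244 V=304.677

span = t_max - t_min = 2.98 - 0.87 = 2.110
L(0,10) = 166, L_eff = 1 - 166/255 = 0.349020 (inverted)
t(0,10) = 2.98 - 2.110·0.349020 = 2.244
Σt over all 12·9 pixels = 884419/4250 ≈ 208.0985882
V = pitch²·Σt = 1.21²·884419/4250 = 304.677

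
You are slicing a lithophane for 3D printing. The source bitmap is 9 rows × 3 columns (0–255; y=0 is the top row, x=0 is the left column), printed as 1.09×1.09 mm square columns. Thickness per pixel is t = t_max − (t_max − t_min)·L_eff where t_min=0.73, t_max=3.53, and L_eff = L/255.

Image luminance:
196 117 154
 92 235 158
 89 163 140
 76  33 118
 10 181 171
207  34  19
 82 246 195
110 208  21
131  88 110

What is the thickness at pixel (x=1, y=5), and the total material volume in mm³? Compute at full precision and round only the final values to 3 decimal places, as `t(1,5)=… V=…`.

t(1,5)=3.157 V=69.091

span = t_max - t_min = 3.53 - 0.73 = 2.800
L(1,5) = 34, L_eff = 34/255 = 0.133333
t(1,5) = 3.53 - 2.800·0.133333 = 3.157
Σt over all 9·3 pixels = 98859/1700 ≈ 58.1523529
V = pitch²·Σt = 1.09²·98859/1700 = 69.091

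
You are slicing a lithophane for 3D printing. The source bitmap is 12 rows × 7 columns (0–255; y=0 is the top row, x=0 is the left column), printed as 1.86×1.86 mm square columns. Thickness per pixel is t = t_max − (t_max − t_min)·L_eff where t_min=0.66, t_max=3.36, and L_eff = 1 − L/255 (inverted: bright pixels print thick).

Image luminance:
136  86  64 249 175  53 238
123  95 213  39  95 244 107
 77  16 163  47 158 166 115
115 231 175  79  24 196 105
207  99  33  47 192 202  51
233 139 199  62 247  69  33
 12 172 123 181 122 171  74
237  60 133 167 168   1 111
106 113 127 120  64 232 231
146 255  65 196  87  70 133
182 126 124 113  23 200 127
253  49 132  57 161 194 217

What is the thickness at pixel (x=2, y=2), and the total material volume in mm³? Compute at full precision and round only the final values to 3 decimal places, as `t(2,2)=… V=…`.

t(2,2)=2.386 V=595.914

span = t_max - t_min = 3.36 - 0.66 = 2.700
L(2,2) = 163, L_eff = 1 - 163/255 = 0.360784 (inverted)
t(2,2) = 3.36 - 2.700·0.360784 = 2.386
Σt over all 12·7 pixels = 73206/425 ≈ 172.2494118
V = pitch²·Σt = 1.86²·73206/425 = 595.914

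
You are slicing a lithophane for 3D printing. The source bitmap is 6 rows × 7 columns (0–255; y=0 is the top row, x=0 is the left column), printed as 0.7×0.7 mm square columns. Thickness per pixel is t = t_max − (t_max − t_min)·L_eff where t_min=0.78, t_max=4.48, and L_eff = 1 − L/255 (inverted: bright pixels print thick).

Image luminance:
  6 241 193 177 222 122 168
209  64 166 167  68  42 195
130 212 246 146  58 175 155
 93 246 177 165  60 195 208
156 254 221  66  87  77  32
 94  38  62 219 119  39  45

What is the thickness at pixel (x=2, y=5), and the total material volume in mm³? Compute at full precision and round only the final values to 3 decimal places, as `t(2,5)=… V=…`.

t(2,5)=1.680 V=57.396

span = t_max - t_min = 4.48 - 0.78 = 3.700
L(2,5) = 62, L_eff = 1 - 62/255 = 0.756863 (inverted)
t(2,5) = 4.48 - 3.700·0.756863 = 1.680
Σt over all 6·7 pixels = 298693/2550 ≈ 117.1345098
V = pitch²·Σt = 0.7²·298693/2550 = 57.396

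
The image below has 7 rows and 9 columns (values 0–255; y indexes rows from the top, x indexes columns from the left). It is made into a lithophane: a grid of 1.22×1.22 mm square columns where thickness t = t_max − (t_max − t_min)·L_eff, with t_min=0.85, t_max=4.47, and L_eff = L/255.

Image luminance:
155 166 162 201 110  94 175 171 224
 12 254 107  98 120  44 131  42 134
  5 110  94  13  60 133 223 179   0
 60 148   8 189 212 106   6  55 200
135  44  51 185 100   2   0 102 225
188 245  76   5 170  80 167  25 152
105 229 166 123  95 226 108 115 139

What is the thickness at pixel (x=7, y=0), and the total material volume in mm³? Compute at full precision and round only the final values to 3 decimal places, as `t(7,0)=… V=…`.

span = t_max - t_min = 4.47 - 0.85 = 3.620
L(7,0) = 171, L_eff = 171/255 = 0.670588
t(7,0) = 4.47 - 3.620·0.670588 = 2.042
Σt over all 7·9 pixels = 4480897/25500 ≈ 175.7214510
V = pitch²·Σt = 1.22²·4480897/25500 = 261.544

t(7,0)=2.042 V=261.544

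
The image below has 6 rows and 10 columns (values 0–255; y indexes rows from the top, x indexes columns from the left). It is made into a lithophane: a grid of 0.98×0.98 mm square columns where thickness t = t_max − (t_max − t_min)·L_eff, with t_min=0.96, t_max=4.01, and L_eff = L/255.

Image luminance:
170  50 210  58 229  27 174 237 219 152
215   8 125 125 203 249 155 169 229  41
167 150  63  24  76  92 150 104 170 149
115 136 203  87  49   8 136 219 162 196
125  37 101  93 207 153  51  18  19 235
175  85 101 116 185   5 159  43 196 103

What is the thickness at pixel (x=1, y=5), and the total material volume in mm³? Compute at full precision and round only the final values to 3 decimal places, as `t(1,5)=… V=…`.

t(1,5)=2.993 V=142.529

span = t_max - t_min = 4.01 - 0.96 = 3.050
L(1,5) = 85, L_eff = 85/255 = 0.333333
t(1,5) = 4.01 - 3.050·0.333333 = 2.993
Σt over all 6·10 pixels = 189218/1275 ≈ 148.4062745
V = pitch²·Σt = 0.98²·189218/1275 = 142.529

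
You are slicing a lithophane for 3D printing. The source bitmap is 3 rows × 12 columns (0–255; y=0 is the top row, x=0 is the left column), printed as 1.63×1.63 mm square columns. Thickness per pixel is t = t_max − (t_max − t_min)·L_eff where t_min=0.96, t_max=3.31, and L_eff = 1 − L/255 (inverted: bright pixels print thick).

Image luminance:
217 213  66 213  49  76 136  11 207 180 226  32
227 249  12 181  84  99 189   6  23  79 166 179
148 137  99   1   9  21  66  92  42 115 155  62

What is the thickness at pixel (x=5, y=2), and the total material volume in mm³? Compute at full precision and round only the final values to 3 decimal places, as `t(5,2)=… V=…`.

t(5,2)=1.154 V=191.404

span = t_max - t_min = 3.31 - 0.96 = 2.350
L(5,2) = 21, L_eff = 1 - 21/255 = 0.917647 (inverted)
t(5,2) = 3.31 - 2.350·0.917647 = 1.154
Σt over all 3·12 pixels = 73481/1020 ≈ 72.0401961
V = pitch²·Σt = 1.63²·73481/1020 = 191.404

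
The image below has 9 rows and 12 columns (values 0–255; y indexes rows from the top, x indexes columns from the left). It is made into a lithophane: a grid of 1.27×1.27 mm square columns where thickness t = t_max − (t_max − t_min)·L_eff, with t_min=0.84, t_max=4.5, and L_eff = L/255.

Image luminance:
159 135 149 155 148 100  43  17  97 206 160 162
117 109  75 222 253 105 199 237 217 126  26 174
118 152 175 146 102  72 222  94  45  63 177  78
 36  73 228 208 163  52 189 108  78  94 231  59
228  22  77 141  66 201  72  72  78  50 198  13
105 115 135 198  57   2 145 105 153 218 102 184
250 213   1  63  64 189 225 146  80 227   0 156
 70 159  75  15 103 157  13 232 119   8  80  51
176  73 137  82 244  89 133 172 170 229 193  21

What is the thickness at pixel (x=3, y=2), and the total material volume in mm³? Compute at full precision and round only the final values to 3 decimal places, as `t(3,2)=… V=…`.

span = t_max - t_min = 4.5 - 0.84 = 3.660
L(3,2) = 146, L_eff = 146/255 = 0.572549
t(3,2) = 4.5 - 3.660·0.572549 = 2.404
Σt over all 9·12 pixels = 620817/2125 ≈ 292.1491765
V = pitch²·Σt = 1.27²·620817/2125 = 471.207

t(3,2)=2.404 V=471.207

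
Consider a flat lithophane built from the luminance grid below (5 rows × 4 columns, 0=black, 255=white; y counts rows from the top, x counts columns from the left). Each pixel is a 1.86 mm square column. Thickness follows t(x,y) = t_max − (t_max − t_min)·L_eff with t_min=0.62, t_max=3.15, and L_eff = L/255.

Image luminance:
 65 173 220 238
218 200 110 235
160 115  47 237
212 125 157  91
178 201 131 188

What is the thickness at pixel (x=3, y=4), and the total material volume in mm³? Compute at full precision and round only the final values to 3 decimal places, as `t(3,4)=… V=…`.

span = t_max - t_min = 3.15 - 0.62 = 2.530
L(3,4) = 188, L_eff = 188/255 = 0.737255
t(3,4) = 3.15 - 2.530·0.737255 = 1.285
Σt over all 5·4 pixels = 771347/25500 ≈ 30.2489020
V = pitch²·Σt = 1.86²·771347/25500 = 104.649

t(3,4)=1.285 V=104.649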